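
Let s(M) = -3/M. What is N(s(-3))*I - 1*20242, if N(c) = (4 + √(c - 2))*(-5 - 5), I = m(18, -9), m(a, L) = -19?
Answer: -19482 + 190*I ≈ -19482.0 + 190.0*I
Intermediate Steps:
I = -19
N(c) = -40 - 10*√(-2 + c) (N(c) = (4 + √(-2 + c))*(-10) = -40 - 10*√(-2 + c))
N(s(-3))*I - 1*20242 = (-40 - 10*√(-2 - 3/(-3)))*(-19) - 1*20242 = (-40 - 10*√(-2 - 3*(-⅓)))*(-19) - 20242 = (-40 - 10*√(-2 + 1))*(-19) - 20242 = (-40 - 10*I)*(-19) - 20242 = (760 + 190*I) - 20242 = -19482 + 190*I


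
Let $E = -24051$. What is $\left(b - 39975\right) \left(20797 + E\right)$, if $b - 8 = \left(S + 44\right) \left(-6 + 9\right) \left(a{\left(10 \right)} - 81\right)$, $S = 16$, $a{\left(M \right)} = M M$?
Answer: $118923938$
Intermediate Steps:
$a{\left(M \right)} = M^{2}$
$b = 3428$ ($b = 8 + \left(16 + 44\right) \left(-6 + 9\right) \left(10^{2} - 81\right) = 8 + 60 \cdot 3 \left(100 - 81\right) = 8 + 180 \cdot 19 = 8 + 3420 = 3428$)
$\left(b - 39975\right) \left(20797 + E\right) = \left(3428 - 39975\right) \left(20797 - 24051\right) = \left(-36547\right) \left(-3254\right) = 118923938$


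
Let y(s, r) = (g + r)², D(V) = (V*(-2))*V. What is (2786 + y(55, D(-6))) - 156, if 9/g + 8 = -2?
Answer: 794441/100 ≈ 7944.4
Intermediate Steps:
g = -9/10 (g = 9/(-8 - 2) = 9/(-10) = 9*(-⅒) = -9/10 ≈ -0.90000)
D(V) = -2*V² (D(V) = (-2*V)*V = -2*V²)
y(s, r) = (-9/10 + r)²
(2786 + y(55, D(-6))) - 156 = (2786 + (-9 + 10*(-2*(-6)²))²/100) - 156 = (2786 + (-9 + 10*(-2*36))²/100) - 156 = (2786 + (-9 + 10*(-72))²/100) - 156 = (2786 + (-9 - 720)²/100) - 156 = (2786 + (1/100)*(-729)²) - 156 = (2786 + (1/100)*531441) - 156 = (2786 + 531441/100) - 156 = 810041/100 - 156 = 794441/100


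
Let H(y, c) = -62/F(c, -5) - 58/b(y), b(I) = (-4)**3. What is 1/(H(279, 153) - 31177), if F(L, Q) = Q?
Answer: -160/4986191 ≈ -3.2089e-5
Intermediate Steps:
b(I) = -64
H(y, c) = 2129/160 (H(y, c) = -62/(-5) - 58/(-64) = -62*(-1/5) - 58*(-1/64) = 62/5 + 29/32 = 2129/160)
1/(H(279, 153) - 31177) = 1/(2129/160 - 31177) = 1/(-4986191/160) = -160/4986191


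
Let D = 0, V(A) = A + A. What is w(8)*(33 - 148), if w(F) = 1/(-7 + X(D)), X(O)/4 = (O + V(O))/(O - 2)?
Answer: 115/7 ≈ 16.429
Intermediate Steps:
V(A) = 2*A
X(O) = 12*O/(-2 + O) (X(O) = 4*((O + 2*O)/(O - 2)) = 4*((3*O)/(-2 + O)) = 4*(3*O/(-2 + O)) = 12*O/(-2 + O))
w(F) = -⅐ (w(F) = 1/(-7 + 12*0/(-2 + 0)) = 1/(-7 + 12*0/(-2)) = 1/(-7 + 12*0*(-½)) = 1/(-7 + 0) = 1/(-7) = -⅐)
w(8)*(33 - 148) = -(33 - 148)/7 = -⅐*(-115) = 115/7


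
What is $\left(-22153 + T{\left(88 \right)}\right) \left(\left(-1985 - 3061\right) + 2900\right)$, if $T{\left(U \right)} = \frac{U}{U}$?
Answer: $47538192$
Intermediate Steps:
$T{\left(U \right)} = 1$
$\left(-22153 + T{\left(88 \right)}\right) \left(\left(-1985 - 3061\right) + 2900\right) = \left(-22153 + 1\right) \left(\left(-1985 - 3061\right) + 2900\right) = - 22152 \left(\left(-1985 - 3061\right) + 2900\right) = - 22152 \left(-5046 + 2900\right) = \left(-22152\right) \left(-2146\right) = 47538192$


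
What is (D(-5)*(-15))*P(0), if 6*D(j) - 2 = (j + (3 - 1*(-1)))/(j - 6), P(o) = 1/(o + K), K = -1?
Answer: 115/22 ≈ 5.2273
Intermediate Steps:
P(o) = 1/(-1 + o) (P(o) = 1/(o - 1) = 1/(-1 + o))
D(j) = 1/3 + (4 + j)/(6*(-6 + j)) (D(j) = 1/3 + ((j + (3 - 1*(-1)))/(j - 6))/6 = 1/3 + ((j + (3 + 1))/(-6 + j))/6 = 1/3 + ((j + 4)/(-6 + j))/6 = 1/3 + ((4 + j)/(-6 + j))/6 = 1/3 + (4 + j)/(6*(-6 + j)))
(D(-5)*(-15))*P(0) = (((-8 + 3*(-5))/(6*(-6 - 5)))*(-15))/(-1 + 0) = (((1/6)*(-8 - 15)/(-11))*(-15))/(-1) = (((1/6)*(-1/11)*(-23))*(-15))*(-1) = ((23/66)*(-15))*(-1) = -115/22*(-1) = 115/22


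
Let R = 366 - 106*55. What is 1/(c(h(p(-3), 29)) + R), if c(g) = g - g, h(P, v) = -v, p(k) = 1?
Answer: -1/5464 ≈ -0.00018302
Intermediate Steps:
c(g) = 0
R = -5464 (R = 366 - 5830 = -5464)
1/(c(h(p(-3), 29)) + R) = 1/(0 - 5464) = 1/(-5464) = -1/5464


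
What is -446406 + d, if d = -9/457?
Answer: -204007551/457 ≈ -4.4641e+5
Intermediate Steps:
d = -9/457 (d = -9*1/457 = -9/457 ≈ -0.019694)
-446406 + d = -446406 - 9/457 = -204007551/457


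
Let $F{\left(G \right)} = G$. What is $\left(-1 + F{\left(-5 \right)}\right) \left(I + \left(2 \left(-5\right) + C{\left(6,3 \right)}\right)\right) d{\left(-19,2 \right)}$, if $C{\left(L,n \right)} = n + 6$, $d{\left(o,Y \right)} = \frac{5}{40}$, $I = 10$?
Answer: $- \frac{27}{4} \approx -6.75$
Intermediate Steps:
$d{\left(o,Y \right)} = \frac{1}{8}$ ($d{\left(o,Y \right)} = 5 \cdot \frac{1}{40} = \frac{1}{8}$)
$C{\left(L,n \right)} = 6 + n$
$\left(-1 + F{\left(-5 \right)}\right) \left(I + \left(2 \left(-5\right) + C{\left(6,3 \right)}\right)\right) d{\left(-19,2 \right)} = \left(-1 - 5\right) \left(10 + \left(2 \left(-5\right) + \left(6 + 3\right)\right)\right) \frac{1}{8} = - 6 \left(10 + \left(-10 + 9\right)\right) \frac{1}{8} = - 6 \left(10 - 1\right) \frac{1}{8} = \left(-6\right) 9 \cdot \frac{1}{8} = \left(-54\right) \frac{1}{8} = - \frac{27}{4}$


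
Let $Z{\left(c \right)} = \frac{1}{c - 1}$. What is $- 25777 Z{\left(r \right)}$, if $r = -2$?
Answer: $\frac{25777}{3} \approx 8592.3$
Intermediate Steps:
$Z{\left(c \right)} = \frac{1}{-1 + c}$
$- 25777 Z{\left(r \right)} = - \frac{25777}{-1 - 2} = - \frac{25777}{-3} = \left(-25777\right) \left(- \frac{1}{3}\right) = \frac{25777}{3}$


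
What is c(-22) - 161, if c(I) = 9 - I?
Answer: -130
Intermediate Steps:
c(-22) - 161 = (9 - 1*(-22)) - 161 = (9 + 22) - 161 = 31 - 161 = -130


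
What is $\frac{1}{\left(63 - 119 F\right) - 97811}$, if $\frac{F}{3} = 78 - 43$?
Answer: $- \frac{1}{110243} \approx -9.0709 \cdot 10^{-6}$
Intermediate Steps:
$F = 105$ ($F = 3 \left(78 - 43\right) = 3 \cdot 35 = 105$)
$\frac{1}{\left(63 - 119 F\right) - 97811} = \frac{1}{\left(63 - 12495\right) - 97811} = \frac{1}{-12432 - 97811} = \frac{1}{-110243} = - \frac{1}{110243}$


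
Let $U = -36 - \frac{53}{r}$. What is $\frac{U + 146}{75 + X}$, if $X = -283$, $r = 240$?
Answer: $- \frac{26347}{49920} \approx -0.52778$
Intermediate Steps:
$U = - \frac{8693}{240}$ ($U = -36 - \frac{53}{240} = - \frac{8693}{240} \approx -36.221$)
$\frac{U + 146}{75 + X} = \frac{- \frac{8693}{240} + 146}{75 - 283} = \frac{26347}{240 \left(-208\right)} = \frac{26347}{240} \left(- \frac{1}{208}\right) = - \frac{26347}{49920}$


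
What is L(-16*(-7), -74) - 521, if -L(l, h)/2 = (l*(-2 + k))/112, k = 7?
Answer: -531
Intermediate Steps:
L(l, h) = -5*l/56 (L(l, h) = -2*l*(-2 + 7)/112 = -2*l*5/112 = -2*5*l/112 = -5*l/56)
L(-16*(-7), -74) - 521 = -(-10)*(-7)/7 - 521 = -5/56*112 - 521 = -10 - 521 = -531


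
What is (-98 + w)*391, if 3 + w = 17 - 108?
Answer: -75072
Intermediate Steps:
w = -94 (w = -3 + (17 - 108) = -3 - 91 = -94)
(-98 + w)*391 = (-98 - 94)*391 = -192*391 = -75072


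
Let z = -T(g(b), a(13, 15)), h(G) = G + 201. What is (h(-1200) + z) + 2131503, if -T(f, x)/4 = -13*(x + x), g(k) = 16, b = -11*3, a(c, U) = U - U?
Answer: 2130504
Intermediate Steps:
a(c, U) = 0
b = -33
h(G) = 201 + G
T(f, x) = 104*x (T(f, x) = -(-52)*(x + x) = -(-52)*2*x = -(-104)*x = 104*x)
z = 0 (z = -104*0 = -1*0 = 0)
(h(-1200) + z) + 2131503 = ((201 - 1200) + 0) + 2131503 = (-999 + 0) + 2131503 = -999 + 2131503 = 2130504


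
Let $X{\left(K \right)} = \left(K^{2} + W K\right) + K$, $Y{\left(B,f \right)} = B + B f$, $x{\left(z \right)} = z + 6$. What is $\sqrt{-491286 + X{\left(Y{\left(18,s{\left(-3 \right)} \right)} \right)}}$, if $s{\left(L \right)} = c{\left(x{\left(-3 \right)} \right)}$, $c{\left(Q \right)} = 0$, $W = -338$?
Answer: $2 i \sqrt{124257} \approx 705.0 i$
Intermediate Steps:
$x{\left(z \right)} = 6 + z$
$s{\left(L \right)} = 0$
$X{\left(K \right)} = K^{2} - 337 K$ ($X{\left(K \right)} = \left(K^{2} - 338 K\right) + K = K^{2} - 337 K$)
$\sqrt{-491286 + X{\left(Y{\left(18,s{\left(-3 \right)} \right)} \right)}} = \sqrt{-491286 + 18 \left(1 + 0\right) \left(-337 + 18 \left(1 + 0\right)\right)} = \sqrt{-491286 + 18 \cdot 1 \left(-337 + 18 \cdot 1\right)} = \sqrt{-491286 + 18 \left(-337 + 18\right)} = \sqrt{-491286 + 18 \left(-319\right)} = \sqrt{-491286 - 5742} = \sqrt{-497028} = 2 i \sqrt{124257}$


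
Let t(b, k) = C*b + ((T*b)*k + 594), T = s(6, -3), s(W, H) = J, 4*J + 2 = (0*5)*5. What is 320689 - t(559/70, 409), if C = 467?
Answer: 1271995/4 ≈ 3.1800e+5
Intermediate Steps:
J = -1/2 (J = -1/2 + ((0*5)*5)/4 = -1/2 + (0*5)/4 = -1/2 + (1/4)*0 = -1/2 + 0 = -1/2 ≈ -0.50000)
s(W, H) = -1/2
T = -1/2 ≈ -0.50000
t(b, k) = 594 + 467*b - b*k/2 (t(b, k) = 467*b + ((-b/2)*k + 594) = 467*b + (-b*k/2 + 594) = 467*b + (594 - b*k/2) = 594 + 467*b - b*k/2)
320689 - t(559/70, 409) = 320689 - (594 + 467*(559/70) - 1/2*559/70*409) = 320689 - (594 + 261053/70 - 228631/140) = 320689 - 1*10761/4 = 320689 - 10761/4 = 1271995/4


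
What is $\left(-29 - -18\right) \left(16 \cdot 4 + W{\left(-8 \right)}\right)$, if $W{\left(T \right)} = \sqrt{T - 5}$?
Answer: $-704 - 11 i \sqrt{13} \approx -704.0 - 39.661 i$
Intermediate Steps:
$W{\left(T \right)} = \sqrt{-5 + T}$
$\left(-29 - -18\right) \left(16 \cdot 4 + W{\left(-8 \right)}\right) = \left(-29 - -18\right) \left(16 \cdot 4 + \sqrt{-5 - 8}\right) = \left(-29 + 18\right) \left(64 + \sqrt{-13}\right) = - 11 \left(64 + i \sqrt{13}\right) = -704 - 11 i \sqrt{13}$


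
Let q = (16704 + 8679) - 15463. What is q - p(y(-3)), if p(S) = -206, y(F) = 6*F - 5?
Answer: 10126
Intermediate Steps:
y(F) = -5 + 6*F
q = 9920 (q = 25383 - 15463 = 9920)
q - p(y(-3)) = 9920 - 1*(-206) = 9920 + 206 = 10126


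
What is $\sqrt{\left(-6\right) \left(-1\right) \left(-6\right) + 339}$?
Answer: $\sqrt{303} \approx 17.407$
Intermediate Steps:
$\sqrt{\left(-6\right) \left(-1\right) \left(-6\right) + 339} = \sqrt{6 \left(-6\right) + 339} = \sqrt{-36 + 339} = \sqrt{303}$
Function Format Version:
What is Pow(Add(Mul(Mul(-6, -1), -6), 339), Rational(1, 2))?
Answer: Pow(303, Rational(1, 2)) ≈ 17.407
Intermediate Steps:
Pow(Add(Mul(Mul(-6, -1), -6), 339), Rational(1, 2)) = Pow(Add(Mul(6, -6), 339), Rational(1, 2)) = Pow(Add(-36, 339), Rational(1, 2)) = Pow(303, Rational(1, 2))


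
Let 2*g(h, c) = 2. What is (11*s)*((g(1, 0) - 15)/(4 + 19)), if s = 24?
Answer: -3696/23 ≈ -160.70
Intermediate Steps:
g(h, c) = 1 (g(h, c) = (½)*2 = 1)
(11*s)*((g(1, 0) - 15)/(4 + 19)) = (11*24)*((1 - 15)/(4 + 19)) = 264*(-14/23) = -3696/23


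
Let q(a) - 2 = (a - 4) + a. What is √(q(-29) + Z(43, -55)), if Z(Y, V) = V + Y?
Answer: 6*I*√2 ≈ 8.4853*I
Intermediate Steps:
q(a) = -2 + 2*a (q(a) = 2 + ((a - 4) + a) = 2 + ((-4 + a) + a) = 2 + (-4 + 2*a) = -2 + 2*a)
√(q(-29) + Z(43, -55)) = √((-2 + 2*(-29)) + (-55 + 43)) = √((-2 - 58) - 12) = √(-60 - 12) = √(-72) = 6*I*√2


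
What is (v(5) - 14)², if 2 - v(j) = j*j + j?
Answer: 1764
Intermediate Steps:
v(j) = 2 - j - j² (v(j) = 2 - (j*j + j) = 2 - (j² + j) = 2 - (j + j²) = 2 + (-j - j²) = 2 - j - j²)
(v(5) - 14)² = ((2 - 1*5 - 1*5²) - 14)² = ((2 - 5 - 1*25) - 14)² = ((2 - 5 - 25) - 14)² = (-28 - 14)² = (-42)² = 1764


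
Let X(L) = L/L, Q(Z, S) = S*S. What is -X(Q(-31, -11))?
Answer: -1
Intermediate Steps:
Q(Z, S) = S**2
X(L) = 1
-X(Q(-31, -11)) = -1*1 = -1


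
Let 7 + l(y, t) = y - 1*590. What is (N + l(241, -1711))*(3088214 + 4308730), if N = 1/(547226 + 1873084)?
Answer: -1062238585703816/403385 ≈ -2.6333e+9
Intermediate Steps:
l(y, t) = -597 + y (l(y, t) = -7 + (y - 1*590) = -7 + (y - 590) = -7 + (-590 + y) = -597 + y)
N = 1/2420310 ≈ 4.1317e-7
(N + l(241, -1711))*(3088214 + 4308730) = (1/2420310 + (-597 + 241))*(3088214 + 4308730) = (1/2420310 - 356)*7396944 = -861630359/2420310*7396944 = -1062238585703816/403385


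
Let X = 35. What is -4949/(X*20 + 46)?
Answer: -4949/746 ≈ -6.6340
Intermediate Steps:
-4949/(X*20 + 46) = -4949/(35*20 + 46) = -4949/(700 + 46) = -4949/746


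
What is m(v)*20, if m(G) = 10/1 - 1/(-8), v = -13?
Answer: 405/2 ≈ 202.50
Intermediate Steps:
m(G) = 81/8 (m(G) = 10*1 - 1*(-1/8) = 10 + 1/8 = 81/8)
m(v)*20 = (81/8)*20 = 405/2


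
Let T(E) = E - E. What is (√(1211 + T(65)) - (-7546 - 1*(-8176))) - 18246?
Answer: -18876 + √1211 ≈ -18841.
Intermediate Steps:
T(E) = 0
(√(1211 + T(65)) - (-7546 - 1*(-8176))) - 18246 = (√(1211 + 0) - (-7546 - 1*(-8176))) - 18246 = (√1211 - (-7546 + 8176)) - 18246 = (√1211 - 1*630) - 18246 = (√1211 - 630) - 18246 = (-630 + √1211) - 18246 = -18876 + √1211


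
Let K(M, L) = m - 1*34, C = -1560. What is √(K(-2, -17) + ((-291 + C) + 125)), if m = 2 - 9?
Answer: I*√1767 ≈ 42.036*I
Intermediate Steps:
m = -7
K(M, L) = -41 (K(M, L) = -7 - 1*34 = -7 - 34 = -41)
√(K(-2, -17) + ((-291 + C) + 125)) = √(-41 + ((-291 - 1560) + 125)) = √(-41 + (-1851 + 125)) = √(-41 - 1726) = √(-1767) = I*√1767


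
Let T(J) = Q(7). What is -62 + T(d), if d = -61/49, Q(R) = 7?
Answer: -55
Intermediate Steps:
d = -61/49 (d = -61*1/49 = -61/49 ≈ -1.2449)
T(J) = 7
-62 + T(d) = -62 + 7 = -55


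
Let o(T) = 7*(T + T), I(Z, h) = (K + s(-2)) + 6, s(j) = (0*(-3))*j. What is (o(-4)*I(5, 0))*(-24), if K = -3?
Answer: 4032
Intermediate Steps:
s(j) = 0 (s(j) = 0*j = 0)
I(Z, h) = 3 (I(Z, h) = (-3 + 0) + 6 = -3 + 6 = 3)
o(T) = 14*T (o(T) = 7*(2*T) = 14*T)
(o(-4)*I(5, 0))*(-24) = ((14*(-4))*3)*(-24) = -56*3*(-24) = -168*(-24) = 4032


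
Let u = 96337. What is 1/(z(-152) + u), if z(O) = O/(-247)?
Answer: 13/1252389 ≈ 1.0380e-5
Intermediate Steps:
z(O) = -O/247 (z(O) = O*(-1/247) = -O/247)
1/(z(-152) + u) = 1/(-1/247*(-152) + 96337) = 1/(8/13 + 96337) = 1/(1252389/13) = 13/1252389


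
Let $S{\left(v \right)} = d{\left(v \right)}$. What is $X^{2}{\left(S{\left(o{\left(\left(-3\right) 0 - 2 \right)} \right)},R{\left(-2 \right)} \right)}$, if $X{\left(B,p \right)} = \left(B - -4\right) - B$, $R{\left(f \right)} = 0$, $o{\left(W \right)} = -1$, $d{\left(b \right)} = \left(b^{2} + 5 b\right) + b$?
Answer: $16$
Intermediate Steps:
$d{\left(b \right)} = b^{2} + 6 b$
$S{\left(v \right)} = v \left(6 + v\right)$
$X{\left(B,p \right)} = 4$ ($X{\left(B,p \right)} = \left(B + 4\right) - B = \left(4 + B\right) - B = 4$)
$X^{2}{\left(S{\left(o{\left(\left(-3\right) 0 - 2 \right)} \right)},R{\left(-2 \right)} \right)} = 4^{2} = 16$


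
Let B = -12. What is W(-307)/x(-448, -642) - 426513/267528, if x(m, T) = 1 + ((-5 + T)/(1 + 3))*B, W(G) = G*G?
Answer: 4064326371/86589896 ≈ 46.938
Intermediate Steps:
W(G) = G²
x(m, T) = 16 - 3*T (x(m, T) = 1 + ((-5 + T)/(1 + 3))*(-12) = 1 + ((-5 + T)/4)*(-12) = 1 + ((-5 + T)*(¼))*(-12) = 1 + (-5/4 + T/4)*(-12) = 1 + (15 - 3*T) = 16 - 3*T)
W(-307)/x(-448, -642) - 426513/267528 = (-307)²/(16 - 3*(-642)) - 426513/267528 = 94249/(16 + 1926) - 426513*1/267528 = 94249/1942 - 142171/89176 = 4064326371/86589896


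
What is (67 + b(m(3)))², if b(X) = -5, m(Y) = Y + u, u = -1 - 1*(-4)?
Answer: 3844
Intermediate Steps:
u = 3 (u = -1 + 4 = 3)
m(Y) = 3 + Y (m(Y) = Y + 3 = 3 + Y)
(67 + b(m(3)))² = (67 - 5)² = 62² = 3844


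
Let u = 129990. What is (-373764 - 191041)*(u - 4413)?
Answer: -70926517485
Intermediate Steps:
(-373764 - 191041)*(u - 4413) = (-373764 - 191041)*(129990 - 4413) = -564805*125577 = -70926517485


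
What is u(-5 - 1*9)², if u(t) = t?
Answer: 196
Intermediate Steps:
u(-5 - 1*9)² = (-5 - 1*9)² = (-5 - 9)² = (-14)² = 196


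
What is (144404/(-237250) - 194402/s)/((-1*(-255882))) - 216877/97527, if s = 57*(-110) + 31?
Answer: -526534126239995827/236788829184892875 ≈ -2.2236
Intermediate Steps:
s = -6239 (s = -6270 + 31 = -6239)
(144404/(-237250) - 194402/s)/((-1*(-255882))) - 216877/97527 = (144404/(-237250) - 194402/(-6239))/((-1*(-255882))) - 216877/97527 = (144404*(-1/237250) - 194402*(-1/6239))/255882 - 216877*1/97527 = (-5554/9125 + 194402/6239)*(1/255882) - 216877/97527 = (1739266844/56930875)*(1/255882) - 216877/97527 = 869633422/7283793078375 - 216877/97527 = -526534126239995827/236788829184892875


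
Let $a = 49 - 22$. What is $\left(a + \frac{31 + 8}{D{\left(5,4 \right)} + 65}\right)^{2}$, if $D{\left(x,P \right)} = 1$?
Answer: $\frac{368449}{484} \approx 761.26$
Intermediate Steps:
$a = 27$
$\left(a + \frac{31 + 8}{D{\left(5,4 \right)} + 65}\right)^{2} = \left(27 + \frac{31 + 8}{1 + 65}\right)^{2} = \left(27 + \frac{39}{66}\right)^{2} = \left(27 + 39 \cdot \frac{1}{66}\right)^{2} = \left(27 + \frac{13}{22}\right)^{2} = \left(\frac{607}{22}\right)^{2} = \frac{368449}{484}$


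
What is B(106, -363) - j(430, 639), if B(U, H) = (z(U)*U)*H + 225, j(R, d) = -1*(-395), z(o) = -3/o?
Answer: 919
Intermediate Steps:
j(R, d) = 395
B(U, H) = 225 - 3*H (B(U, H) = ((-3/U)*U)*H + 225 = -3*H + 225 = 225 - 3*H)
B(106, -363) - j(430, 639) = (225 - 3*(-363)) - 1*395 = (225 + 1089) - 395 = 1314 - 395 = 919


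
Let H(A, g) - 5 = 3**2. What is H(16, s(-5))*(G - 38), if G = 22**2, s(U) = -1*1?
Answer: 6244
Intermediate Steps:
s(U) = -1
H(A, g) = 14 (H(A, g) = 5 + 3**2 = 5 + 9 = 14)
G = 484
H(16, s(-5))*(G - 38) = 14*(484 - 38) = 14*446 = 6244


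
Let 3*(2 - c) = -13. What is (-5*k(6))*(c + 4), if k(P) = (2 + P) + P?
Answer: -2170/3 ≈ -723.33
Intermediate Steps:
c = 19/3 (c = 2 - ⅓*(-13) = 2 + 13/3 = 19/3 ≈ 6.3333)
k(P) = 2 + 2*P
(-5*k(6))*(c + 4) = (-5*(2 + 2*6))*(19/3 + 4) = -5*(2 + 12)*(31/3) = -5*14*(31/3) = -70*31/3 = -2170/3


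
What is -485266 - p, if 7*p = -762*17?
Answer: -3383908/7 ≈ -4.8342e+5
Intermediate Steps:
p = -12954/7 (p = (-762*17)/7 = (⅐)*(-12954) = -12954/7 ≈ -1850.6)
-485266 - p = -485266 - 1*(-12954/7) = -485266 + 12954/7 = -3383908/7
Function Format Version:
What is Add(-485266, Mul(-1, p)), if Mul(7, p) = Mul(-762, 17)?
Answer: Rational(-3383908, 7) ≈ -4.8342e+5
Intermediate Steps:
p = Rational(-12954, 7) (p = Mul(Rational(1, 7), Mul(-762, 17)) = Mul(Rational(1, 7), -12954) = Rational(-12954, 7) ≈ -1850.6)
Add(-485266, Mul(-1, p)) = Add(-485266, Mul(-1, Rational(-12954, 7))) = Add(-485266, Rational(12954, 7)) = Rational(-3383908, 7)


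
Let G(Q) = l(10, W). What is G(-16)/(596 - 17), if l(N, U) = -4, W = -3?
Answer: -4/579 ≈ -0.0069085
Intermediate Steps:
G(Q) = -4
G(-16)/(596 - 17) = -4/(596 - 17) = -4/579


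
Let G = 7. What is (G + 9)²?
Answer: 256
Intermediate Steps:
(G + 9)² = (7 + 9)² = 16² = 256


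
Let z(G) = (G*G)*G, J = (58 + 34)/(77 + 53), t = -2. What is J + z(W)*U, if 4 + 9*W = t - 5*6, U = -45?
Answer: 187246/65 ≈ 2880.7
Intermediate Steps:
J = 46/65 (J = 92/130 = 92*(1/130) = 46/65 ≈ 0.70769)
W = -4 (W = -4/9 + (-2 - 5*6)/9 = -4/9 + (-2 - 30)/9 = -4/9 + (1/9)*(-32) = -4/9 - 32/9 = -4)
z(G) = G**3 (z(G) = G**2*G = G**3)
J + z(W)*U = 46/65 + (-4)**3*(-45) = 46/65 - 64*(-45) = 46/65 + 2880 = 187246/65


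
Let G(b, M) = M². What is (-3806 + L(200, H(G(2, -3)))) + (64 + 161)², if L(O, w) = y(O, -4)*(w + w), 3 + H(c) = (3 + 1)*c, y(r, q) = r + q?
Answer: 59755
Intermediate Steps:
y(r, q) = q + r
H(c) = -3 + 4*c (H(c) = -3 + (3 + 1)*c = -3 + 4*c)
L(O, w) = 2*w*(-4 + O) (L(O, w) = (-4 + O)*(w + w) = (-4 + O)*(2*w) = 2*w*(-4 + O))
(-3806 + L(200, H(G(2, -3)))) + (64 + 161)² = (-3806 + 2*(-3 + 4*(-3)²)*(-4 + 200)) + (64 + 161)² = (-3806 + 2*(-3 + 4*9)*196) + 225² = (-3806 + 2*(-3 + 36)*196) + 50625 = (-3806 + 2*33*196) + 50625 = (-3806 + 12936) + 50625 = 9130 + 50625 = 59755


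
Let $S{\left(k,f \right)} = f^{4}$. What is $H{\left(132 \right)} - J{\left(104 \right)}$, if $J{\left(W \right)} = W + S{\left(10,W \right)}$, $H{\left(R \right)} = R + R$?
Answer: $-116985696$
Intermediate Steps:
$H{\left(R \right)} = 2 R$
$J{\left(W \right)} = W + W^{4}$
$H{\left(132 \right)} - J{\left(104 \right)} = 2 \cdot 132 - \left(104 + 104^{4}\right) = 264 - \left(104 + 116985856\right) = 264 - 116985960 = -116985696$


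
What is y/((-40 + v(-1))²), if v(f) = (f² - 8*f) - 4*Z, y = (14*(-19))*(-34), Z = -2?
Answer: 9044/529 ≈ 17.096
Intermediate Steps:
y = 9044 (y = -266*(-34) = 9044)
v(f) = 8 + f² - 8*f (v(f) = (f² - 8*f) - 4*(-2) = (f² - 8*f) + 8 = 8 + f² - 8*f)
y/((-40 + v(-1))²) = 9044/((-40 + (8 + (-1)² - 8*(-1)))²) = 9044/((-40 + (8 + 1 + 8))²) = 9044/((-40 + 17)²) = 9044/((-23)²) = 9044/529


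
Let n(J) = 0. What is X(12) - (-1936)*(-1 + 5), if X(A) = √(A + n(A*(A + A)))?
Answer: 7744 + 2*√3 ≈ 7747.5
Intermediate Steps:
X(A) = √A (X(A) = √(A + 0) = √A)
X(12) - (-1936)*(-1 + 5) = √12 - (-1936)*(-1 + 5) = 2*√3 - (-1936)*4 = 2*√3 - 242*(-32) = 2*√3 + 7744 = 7744 + 2*√3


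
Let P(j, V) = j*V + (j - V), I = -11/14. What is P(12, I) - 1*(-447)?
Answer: 6305/14 ≈ 450.36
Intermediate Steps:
I = -11/14 (I = -11*1/14 = -11/14 ≈ -0.78571)
P(j, V) = j - V + V*j (P(j, V) = V*j + (j - V) = j - V + V*j)
P(12, I) - 1*(-447) = (12 - 1*(-11/14) - 11/14*12) - 1*(-447) = (12 + 11/14 - 66/7) + 447 = 47/14 + 447 = 6305/14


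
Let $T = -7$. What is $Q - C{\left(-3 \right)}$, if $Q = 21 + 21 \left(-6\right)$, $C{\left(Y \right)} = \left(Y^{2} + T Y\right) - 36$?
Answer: $-99$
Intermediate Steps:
$C{\left(Y \right)} = -36 + Y^{2} - 7 Y$ ($C{\left(Y \right)} = \left(Y^{2} - 7 Y\right) - 36 = -36 + Y^{2} - 7 Y$)
$Q = -105$ ($Q = 21 - 126 = -105$)
$Q - C{\left(-3 \right)} = -105 - \left(-36 + \left(-3\right)^{2} - -21\right) = -105 - \left(-36 + 9 + 21\right) = -105 - -6 = -105 + 6 = -99$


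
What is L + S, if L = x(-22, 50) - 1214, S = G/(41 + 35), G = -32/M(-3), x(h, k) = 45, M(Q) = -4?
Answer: -22209/19 ≈ -1168.9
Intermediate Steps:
G = 8 (G = -32/(-4) = -32*(-1/4) = 8)
S = 2/19 (S = 8/(41 + 35) = 8/76 = (1/76)*8 = 2/19 ≈ 0.10526)
L = -1169 (L = 45 - 1214 = -1169)
L + S = -1169 + 2/19 = -22209/19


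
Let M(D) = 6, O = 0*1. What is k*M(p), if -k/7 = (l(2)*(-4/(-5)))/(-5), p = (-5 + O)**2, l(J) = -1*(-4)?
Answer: 672/25 ≈ 26.880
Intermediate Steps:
l(J) = 4
O = 0
p = 25 (p = (-5 + 0)**2 = (-5)**2 = 25)
k = 112/25 (k = -7*4*(-4/(-5))/(-5) = -7*4*(-4*(-1/5))*(-1)/5 = -7*4*(4/5)*(-1)/5 = -112*(-1)/(5*5) = -7*(-16/25) = 112/25 ≈ 4.4800)
k*M(p) = (112/25)*6 = 672/25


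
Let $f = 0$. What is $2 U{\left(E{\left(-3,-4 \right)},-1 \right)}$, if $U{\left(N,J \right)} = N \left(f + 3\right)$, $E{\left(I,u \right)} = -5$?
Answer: $-30$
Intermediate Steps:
$U{\left(N,J \right)} = 3 N$ ($U{\left(N,J \right)} = N \left(0 + 3\right) = N 3 = 3 N$)
$2 U{\left(E{\left(-3,-4 \right)},-1 \right)} = 2 \cdot 3 \left(-5\right) = 2 \left(-15\right) = -30$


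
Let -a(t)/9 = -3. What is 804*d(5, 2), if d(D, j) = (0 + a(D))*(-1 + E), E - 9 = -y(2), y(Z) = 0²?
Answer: 173664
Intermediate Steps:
y(Z) = 0
a(t) = 27 (a(t) = -9*(-3) = 27)
E = 9 (E = 9 - 1*0 = 9 + 0 = 9)
d(D, j) = 216 (d(D, j) = (0 + 27)*(-1 + 9) = 27*8 = 216)
804*d(5, 2) = 804*216 = 173664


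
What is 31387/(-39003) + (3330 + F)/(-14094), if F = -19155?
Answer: 19428233/61078698 ≈ 0.31809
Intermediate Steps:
31387/(-39003) + (3330 + F)/(-14094) = 31387/(-39003) + (3330 - 19155)/(-14094) = 31387*(-1/39003) - 15825*(-1/14094) = -31387/39003 + 5275/4698 = 19428233/61078698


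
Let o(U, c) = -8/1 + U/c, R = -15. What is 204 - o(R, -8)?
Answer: 1681/8 ≈ 210.13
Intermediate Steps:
o(U, c) = -8 + U/c (o(U, c) = -8*1 + U/c = -8 + U/c)
204 - o(R, -8) = 204 - (-8 - 15/(-8)) = 204 - (-8 - 15*(-1/8)) = 204 - (-8 + 15/8) = 204 - 1*(-49/8) = 204 + 49/8 = 1681/8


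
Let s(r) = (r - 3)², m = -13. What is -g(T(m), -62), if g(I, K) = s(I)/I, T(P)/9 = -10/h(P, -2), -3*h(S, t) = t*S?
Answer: -1024/195 ≈ -5.2513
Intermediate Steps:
h(S, t) = -S*t/3 (h(S, t) = -t*S/3 = -S*t/3)
T(P) = -135/P (T(P) = 9*(-10*3/(2*P)) = 9*(-15/P) = -135/P)
s(r) = (-3 + r)²
g(I, K) = (-3 + I)²/I
-g(T(m), -62) = -(-3 - 135/(-13))²/((-135/(-13))) = -(-3 - 135*(-1/13))²/((-135*(-1/13))) = -(-3 + 135/13)²/135/13 = -13*(96/13)²/135 = -13*9216/(135*169) = -1*1024/195 = -1024/195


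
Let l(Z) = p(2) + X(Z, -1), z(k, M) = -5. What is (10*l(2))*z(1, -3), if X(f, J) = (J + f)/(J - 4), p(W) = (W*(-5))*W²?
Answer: 2010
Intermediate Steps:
p(W) = -5*W³ (p(W) = (-5*W)*W² = -5*W³)
X(f, J) = (J + f)/(-4 + J)
l(Z) = -199/5 - Z/5 (l(Z) = -5*2³ + (-1 + Z)/(-4 - 1) = -5*8 + (-1 + Z)/(-5) = -40 - (-1 + Z)/5 = -40 + (⅕ - Z/5) = -199/5 - Z/5)
(10*l(2))*z(1, -3) = (10*(-199/5 - ⅕*2))*(-5) = (10*(-199/5 - ⅖))*(-5) = (10*(-201/5))*(-5) = -402*(-5) = 2010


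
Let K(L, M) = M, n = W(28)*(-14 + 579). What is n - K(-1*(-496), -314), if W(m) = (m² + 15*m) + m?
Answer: 696394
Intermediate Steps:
W(m) = m² + 16*m
n = 696080 (n = (28*(16 + 28))*(-14 + 579) = (28*44)*565 = 1232*565 = 696080)
n - K(-1*(-496), -314) = 696080 - 1*(-314) = 696080 + 314 = 696394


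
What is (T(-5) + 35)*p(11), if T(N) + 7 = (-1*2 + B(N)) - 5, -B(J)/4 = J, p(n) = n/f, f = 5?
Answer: 451/5 ≈ 90.200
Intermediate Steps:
p(n) = n/5
B(J) = -4*J
T(N) = -14 - 4*N (T(N) = -7 + ((-1*2 - 4*N) - 5) = -7 + ((-2 - 4*N) - 5) = -7 + (-7 - 4*N) = -14 - 4*N)
(T(-5) + 35)*p(11) = ((-14 - 4*(-5)) + 35)*((1/5)*11) = ((-14 + 20) + 35)*(11/5) = (6 + 35)*(11/5) = 41*(11/5) = 451/5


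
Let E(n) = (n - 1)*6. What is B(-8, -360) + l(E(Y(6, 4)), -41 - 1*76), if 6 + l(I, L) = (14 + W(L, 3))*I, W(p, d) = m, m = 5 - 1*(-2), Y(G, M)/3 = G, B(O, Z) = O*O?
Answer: 2200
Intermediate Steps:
B(O, Z) = O²
Y(G, M) = 3*G
m = 7 (m = 5 + 2 = 7)
W(p, d) = 7
E(n) = -6 + 6*n (E(n) = (-1 + n)*6 = -6 + 6*n)
l(I, L) = -6 + 21*I (l(I, L) = -6 + (14 + 7)*I = -6 + 21*I)
B(-8, -360) + l(E(Y(6, 4)), -41 - 1*76) = (-8)² + (-6 + 21*(-6 + 6*(3*6))) = 64 + (-6 + 21*(-6 + 6*18)) = 64 + (-6 + 21*(-6 + 108)) = 64 + (-6 + 21*102) = 64 + (-6 + 2142) = 64 + 2136 = 2200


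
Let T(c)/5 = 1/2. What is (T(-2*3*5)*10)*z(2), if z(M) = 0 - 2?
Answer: -50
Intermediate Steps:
T(c) = 5/2
z(M) = -2
(T(-2*3*5)*10)*z(2) = ((5/2)*10)*(-2) = 25*(-2) = -50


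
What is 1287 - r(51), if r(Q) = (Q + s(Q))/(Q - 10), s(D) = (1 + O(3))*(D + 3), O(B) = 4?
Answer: 52446/41 ≈ 1279.2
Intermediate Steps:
s(D) = 15 + 5*D (s(D) = (1 + 4)*(D + 3) = 5*(3 + D) = 15 + 5*D)
r(Q) = (15 + 6*Q)/(-10 + Q) (r(Q) = (Q + (15 + 5*Q))/(Q - 10) = (15 + 6*Q)/(-10 + Q))
1287 - r(51) = 1287 - 3*(5 + 2*51)/(-10 + 51) = 1287 - 3*(5 + 102)/41 = 1287 - 3*107/41 = 1287 - 1*321/41 = 1287 - 321/41 = 52446/41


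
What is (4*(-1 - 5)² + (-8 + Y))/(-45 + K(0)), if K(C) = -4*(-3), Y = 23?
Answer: -53/11 ≈ -4.8182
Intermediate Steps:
K(C) = 12
(4*(-1 - 5)² + (-8 + Y))/(-45 + K(0)) = (4*(-1 - 5)² + (-8 + 23))/(-45 + 12) = (4*(-6)² + 15)/(-33) = (4*36 + 15)*(-1/33) = (144 + 15)*(-1/33) = 159*(-1/33) = -53/11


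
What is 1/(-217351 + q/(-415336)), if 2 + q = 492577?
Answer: -415336/90274187511 ≈ -4.6008e-6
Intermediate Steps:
q = 492575 (q = -2 + 492577 = 492575)
1/(-217351 + q/(-415336)) = 1/(-217351 + 492575/(-415336)) = 1/(-217351 + 492575*(-1/415336)) = 1/(-217351 - 492575/415336) = 1/(-90274187511/415336) = -415336/90274187511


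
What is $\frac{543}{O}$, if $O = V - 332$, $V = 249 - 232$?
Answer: $- \frac{181}{105} \approx -1.7238$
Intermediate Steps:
$V = 17$ ($V = 249 - 232 = 17$)
$O = -315$ ($O = 17 - 332 = -315$)
$\frac{543}{O} = \frac{543}{-315} = 543 \left(- \frac{1}{315}\right) = - \frac{181}{105}$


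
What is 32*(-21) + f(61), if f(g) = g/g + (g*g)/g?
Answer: -610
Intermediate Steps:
f(g) = 1 + g (f(g) = 1 + g²/g = 1 + g)
32*(-21) + f(61) = 32*(-21) + (1 + 61) = -672 + 62 = -610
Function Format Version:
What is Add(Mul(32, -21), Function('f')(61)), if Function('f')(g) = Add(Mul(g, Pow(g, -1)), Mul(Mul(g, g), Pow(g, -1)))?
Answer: -610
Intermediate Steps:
Function('f')(g) = Add(1, g) (Function('f')(g) = Add(1, Mul(Pow(g, 2), Pow(g, -1))) = Add(1, g))
Add(Mul(32, -21), Function('f')(61)) = Add(Mul(32, -21), Add(1, 61)) = Add(-672, 62) = -610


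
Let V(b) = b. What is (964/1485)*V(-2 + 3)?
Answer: 964/1485 ≈ 0.64916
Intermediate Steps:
(964/1485)*V(-2 + 3) = (964/1485)*(-2 + 3) = (964*(1/1485))*1 = (964/1485)*1 = 964/1485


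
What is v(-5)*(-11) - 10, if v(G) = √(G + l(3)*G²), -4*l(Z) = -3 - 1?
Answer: -10 - 22*√5 ≈ -59.193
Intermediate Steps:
l(Z) = 1 (l(Z) = -(-3 - 1)/4 = -¼*(-4) = 1)
v(G) = √(G + G²) (v(G) = √(G + 1*G²) = √(G + G²))
v(-5)*(-11) - 10 = √(-5*(1 - 5))*(-11) - 10 = √(-5*(-4))*(-11) - 10 = √20*(-11) - 10 = (2*√5)*(-11) - 10 = -22*√5 - 10 = -10 - 22*√5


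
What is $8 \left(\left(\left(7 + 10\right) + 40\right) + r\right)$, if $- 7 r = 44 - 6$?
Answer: $\frac{2888}{7} \approx 412.57$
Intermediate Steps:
$r = - \frac{38}{7}$ ($r = - \frac{44 - 6}{7} = \left(- \frac{1}{7}\right) 38 = - \frac{38}{7} \approx -5.4286$)
$8 \left(\left(\left(7 + 10\right) + 40\right) + r\right) = 8 \left(\left(\left(7 + 10\right) + 40\right) - \frac{38}{7}\right) = 8 \left(\left(17 + 40\right) - \frac{38}{7}\right) = 8 \left(57 - \frac{38}{7}\right) = 8 \cdot \frac{361}{7} = \frac{2888}{7}$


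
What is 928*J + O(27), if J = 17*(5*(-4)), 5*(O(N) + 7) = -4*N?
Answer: -1577743/5 ≈ -3.1555e+5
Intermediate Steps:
O(N) = -7 - 4*N/5 (O(N) = -7 + (-4*N)/5 = -7 - 4*N/5)
J = -340 (J = 17*(-20) = -340)
928*J + O(27) = 928*(-340) + (-7 - ⅘*27) = -315520 + (-7 - 108/5) = -315520 - 143/5 = -1577743/5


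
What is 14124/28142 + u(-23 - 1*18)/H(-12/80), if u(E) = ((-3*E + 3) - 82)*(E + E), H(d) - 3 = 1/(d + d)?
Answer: 152311566/14071 ≈ 10825.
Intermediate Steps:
H(d) = 3 + 1/(2*d) (H(d) = 3 + 1/(d + d) = 3 + 1/(2*d))
u(E) = 2*E*(-79 - 3*E) (u(E) = ((3 - 3*E) - 82)*(2*E) = (-79 - 3*E)*(2*E) = 2*E*(-79 - 3*E))
14124/28142 + u(-23 - 1*18)/H(-12/80) = 14124/28142 + (-2*(-23 - 1*18)*(79 + 3*(-23 - 1*18)))/(3 + 1/(2*((-12/80)))) = 14124*(1/28142) + (-2*(-23 - 18)*(79 + 3*(-23 - 18)))/(3 + 1/(2*((-12*1/80)))) = 7062/14071 + (-2*(-41)*(79 + 3*(-41)))/(3 + 1/(2*(-3/20))) = 7062/14071 + (-2*(-41)*(79 - 123))/(3 + (½)*(-20/3)) = 7062/14071 + (-2*(-41)*(-44))/(3 - 10/3) = 7062/14071 - 3608/(-⅓) = 7062/14071 - 3608*(-3) = 7062/14071 + 10824 = 152311566/14071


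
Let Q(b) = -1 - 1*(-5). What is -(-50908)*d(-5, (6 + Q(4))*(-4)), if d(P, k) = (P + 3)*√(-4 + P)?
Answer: -305448*I ≈ -3.0545e+5*I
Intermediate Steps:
Q(b) = 4 (Q(b) = -1 + 5 = 4)
d(P, k) = √(-4 + P)*(3 + P) (d(P, k) = (3 + P)*√(-4 + P) = √(-4 + P)*(3 + P))
-(-50908)*d(-5, (6 + Q(4))*(-4)) = -(-50908)*√(-4 - 5)*(3 - 5) = -(-50908)*√(-9)*(-2) = -(-50908)*(3*I)*(-2) = -(-50908)*(-6*I) = -305448*I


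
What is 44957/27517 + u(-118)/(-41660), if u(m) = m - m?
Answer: 44957/27517 ≈ 1.6338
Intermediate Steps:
u(m) = 0
44957/27517 + u(-118)/(-41660) = 44957/27517 + 0/(-41660) = 44957*(1/27517) + 0*(-1/41660) = 44957/27517 + 0 = 44957/27517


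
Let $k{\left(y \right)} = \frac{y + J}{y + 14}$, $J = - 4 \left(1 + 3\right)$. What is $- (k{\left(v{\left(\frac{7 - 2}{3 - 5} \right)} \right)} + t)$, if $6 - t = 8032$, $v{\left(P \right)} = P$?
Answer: $\frac{184635}{23} \approx 8027.6$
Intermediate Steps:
$J = -16$ ($J = \left(-4\right) 4 = -16$)
$k{\left(y \right)} = \frac{-16 + y}{14 + y}$ ($k{\left(y \right)} = \frac{y - 16}{y + 14} = \frac{-16 + y}{14 + y}$)
$t = -8026$ ($t = 6 - 8032 = -8026$)
$- (k{\left(v{\left(\frac{7 - 2}{3 - 5} \right)} \right)} + t) = - (\frac{-16 + \frac{7 - 2}{3 - 5}}{14 + \frac{7 - 2}{3 - 5}} - 8026) = - (\frac{-16 + \frac{5}{-2}}{14 + \frac{5}{-2}} - 8026) = - (\frac{-16 + 5 \left(- \frac{1}{2}\right)}{14 + 5 \left(- \frac{1}{2}\right)} - 8026) = - (\frac{-16 - \frac{5}{2}}{14 - \frac{5}{2}} - 8026) = - (\frac{1}{\frac{23}{2}} \left(- \frac{37}{2}\right) - 8026) = - (\frac{2}{23} \left(- \frac{37}{2}\right) - 8026) = - (- \frac{37}{23} - 8026) = \left(-1\right) \left(- \frac{184635}{23}\right) = \frac{184635}{23}$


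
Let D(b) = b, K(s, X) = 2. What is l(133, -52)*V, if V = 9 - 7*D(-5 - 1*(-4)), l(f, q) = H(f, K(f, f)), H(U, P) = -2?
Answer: -32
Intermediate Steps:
l(f, q) = -2
V = 16 (V = 9 - 7*(-5 - 1*(-4)) = 9 - 7*(-5 + 4) = 9 - 7*(-1) = 9 + 7 = 16)
l(133, -52)*V = -2*16 = -32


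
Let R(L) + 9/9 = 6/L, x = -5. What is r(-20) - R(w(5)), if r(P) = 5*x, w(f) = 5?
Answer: -126/5 ≈ -25.200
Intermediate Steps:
r(P) = -25 (r(P) = 5*(-5) = -25)
R(L) = -1 + 6/L
r(-20) - R(w(5)) = -25 - (6 - 1*5)/5 = -25 - (6 - 5)/5 = -25 - 1/5 = -25 - 1*⅕ = -25 - ⅕ = -126/5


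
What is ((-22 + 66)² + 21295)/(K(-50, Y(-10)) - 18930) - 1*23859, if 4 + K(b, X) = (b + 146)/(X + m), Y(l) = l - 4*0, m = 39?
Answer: -1007617393/42230 ≈ -23860.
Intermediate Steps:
Y(l) = l (Y(l) = l + 0 = l)
K(b, X) = -4 + (146 + b)/(39 + X) (K(b, X) = -4 + (b + 146)/(X + 39) = -4 + (146 + b)/(39 + X))
((-22 + 66)² + 21295)/(K(-50, Y(-10)) - 18930) - 1*23859 = ((-22 + 66)² + 21295)/((-10 - 50 - 4*(-10))/(39 - 10) - 18930) - 1*23859 = (44² + 21295)/((-10 - 50 + 40)/29 - 18930) - 23859 = (1936 + 21295)/((1/29)*(-20) - 18930) - 23859 = 23231/(-20/29 - 18930) - 23859 = 23231/(-548990/29) - 23859 = 23231*(-29/548990) - 23859 = -51823/42230 - 23859 = -1007617393/42230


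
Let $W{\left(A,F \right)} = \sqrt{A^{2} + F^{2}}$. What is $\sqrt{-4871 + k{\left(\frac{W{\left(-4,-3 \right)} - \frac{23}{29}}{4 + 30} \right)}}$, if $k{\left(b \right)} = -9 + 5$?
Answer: $5 i \sqrt{195} \approx 69.821 i$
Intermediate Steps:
$k{\left(b \right)} = -4$
$\sqrt{-4871 + k{\left(\frac{W{\left(-4,-3 \right)} - \frac{23}{29}}{4 + 30} \right)}} = \sqrt{-4871 - 4} = \sqrt{-4875} = 5 i \sqrt{195}$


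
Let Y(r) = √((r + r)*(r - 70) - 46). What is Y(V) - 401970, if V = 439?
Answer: -401970 + 4*√20246 ≈ -4.0140e+5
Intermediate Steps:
Y(r) = √(-46 + 2*r*(-70 + r)) (Y(r) = √((2*r)*(-70 + r) - 46) = √(2*r*(-70 + r) - 46) = √(-46 + 2*r*(-70 + r)))
Y(V) - 401970 = √(-46 - 140*439 + 2*439²) - 401970 = √(-46 - 61460 + 2*192721) - 401970 = √(-46 - 61460 + 385442) - 401970 = √323936 - 401970 = 4*√20246 - 401970 = -401970 + 4*√20246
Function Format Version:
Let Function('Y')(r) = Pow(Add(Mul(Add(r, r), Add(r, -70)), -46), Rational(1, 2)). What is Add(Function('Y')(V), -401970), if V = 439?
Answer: Add(-401970, Mul(4, Pow(20246, Rational(1, 2)))) ≈ -4.0140e+5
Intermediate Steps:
Function('Y')(r) = Pow(Add(-46, Mul(2, r, Add(-70, r))), Rational(1, 2)) (Function('Y')(r) = Pow(Add(Mul(Mul(2, r), Add(-70, r)), -46), Rational(1, 2)) = Pow(Add(Mul(2, r, Add(-70, r)), -46), Rational(1, 2)) = Pow(Add(-46, Mul(2, r, Add(-70, r))), Rational(1, 2)))
Add(Function('Y')(V), -401970) = Add(Pow(Add(-46, Mul(-140, 439), Mul(2, Pow(439, 2))), Rational(1, 2)), -401970) = Add(Pow(Add(-46, -61460, Mul(2, 192721)), Rational(1, 2)), -401970) = Add(Pow(Add(-46, -61460, 385442), Rational(1, 2)), -401970) = Add(Pow(323936, Rational(1, 2)), -401970) = Add(Mul(4, Pow(20246, Rational(1, 2))), -401970) = Add(-401970, Mul(4, Pow(20246, Rational(1, 2))))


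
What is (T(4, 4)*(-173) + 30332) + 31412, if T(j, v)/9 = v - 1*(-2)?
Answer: 52402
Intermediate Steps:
T(j, v) = 18 + 9*v (T(j, v) = 9*(v - 1*(-2)) = 9*(v + 2) = 9*(2 + v) = 18 + 9*v)
(T(4, 4)*(-173) + 30332) + 31412 = ((18 + 9*4)*(-173) + 30332) + 31412 = ((18 + 36)*(-173) + 30332) + 31412 = (54*(-173) + 30332) + 31412 = (-9342 + 30332) + 31412 = 20990 + 31412 = 52402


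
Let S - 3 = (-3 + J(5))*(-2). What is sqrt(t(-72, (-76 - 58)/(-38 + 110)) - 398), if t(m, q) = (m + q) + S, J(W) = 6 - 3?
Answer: I*sqrt(16879)/6 ≈ 21.653*I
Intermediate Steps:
J(W) = 3
S = 3 (S = 3 + (-3 + 3)*(-2) = 3 + 0*(-2) = 3 + 0 = 3)
t(m, q) = 3 + m + q (t(m, q) = (m + q) + 3 = 3 + m + q)
sqrt(t(-72, (-76 - 58)/(-38 + 110)) - 398) = sqrt((3 - 72 + (-76 - 58)/(-38 + 110)) - 398) = sqrt((3 - 72 - 134/72) - 398) = sqrt((3 - 72 - 134*1/72) - 398) = sqrt((3 - 72 - 67/36) - 398) = sqrt(-2551/36 - 398) = sqrt(-16879/36) = I*sqrt(16879)/6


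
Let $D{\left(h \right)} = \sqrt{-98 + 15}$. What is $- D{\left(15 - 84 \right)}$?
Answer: $- i \sqrt{83} \approx - 9.1104 i$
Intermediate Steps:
$D{\left(h \right)} = i \sqrt{83}$ ($D{\left(h \right)} = \sqrt{-83} = i \sqrt{83}$)
$- D{\left(15 - 84 \right)} = - i \sqrt{83}$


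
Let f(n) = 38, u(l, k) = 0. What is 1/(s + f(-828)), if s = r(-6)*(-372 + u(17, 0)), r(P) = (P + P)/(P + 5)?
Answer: -1/4426 ≈ -0.00022594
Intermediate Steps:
r(P) = 2*P/(5 + P) (r(P) = (2*P)/(5 + P) = 2*P/(5 + P))
s = -4464 (s = (2*(-6)/(5 - 6))*(-372 + 0) = (2*(-6)/(-1))*(-372) = (2*(-6)*(-1))*(-372) = 12*(-372) = -4464)
1/(s + f(-828)) = 1/(-4464 + 38) = 1/(-4426) = -1/4426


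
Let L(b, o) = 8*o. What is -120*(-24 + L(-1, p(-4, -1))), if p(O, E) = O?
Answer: 6720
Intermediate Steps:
-120*(-24 + L(-1, p(-4, -1))) = -120*(-24 + 8*(-4)) = -120*(-24 - 32) = -120*(-56) = 6720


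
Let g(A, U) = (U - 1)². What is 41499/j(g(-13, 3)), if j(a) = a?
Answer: 41499/4 ≈ 10375.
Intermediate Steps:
g(A, U) = (-1 + U)²
41499/j(g(-13, 3)) = 41499/((-1 + 3)²) = 41499/(2²) = 41499/4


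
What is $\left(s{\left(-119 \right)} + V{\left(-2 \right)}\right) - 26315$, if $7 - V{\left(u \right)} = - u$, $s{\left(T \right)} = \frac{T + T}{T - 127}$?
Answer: $- \frac{3236011}{123} \approx -26309.0$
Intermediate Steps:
$s{\left(T \right)} = \frac{2 T}{-127 + T}$
$V{\left(u \right)} = 7 + u$ ($V{\left(u \right)} = 7 - - u = 7 + u$)
$\left(s{\left(-119 \right)} + V{\left(-2 \right)}\right) - 26315 = \left(2 \left(-119\right) \frac{1}{-127 - 119} + \left(7 - 2\right)\right) - 26315 = \left(2 \left(-119\right) \frac{1}{-246} + 5\right) - 26315 = \left(2 \left(-119\right) \left(- \frac{1}{246}\right) + 5\right) - 26315 = \left(\frac{119}{123} + 5\right) - 26315 = \frac{734}{123} - 26315 = - \frac{3236011}{123}$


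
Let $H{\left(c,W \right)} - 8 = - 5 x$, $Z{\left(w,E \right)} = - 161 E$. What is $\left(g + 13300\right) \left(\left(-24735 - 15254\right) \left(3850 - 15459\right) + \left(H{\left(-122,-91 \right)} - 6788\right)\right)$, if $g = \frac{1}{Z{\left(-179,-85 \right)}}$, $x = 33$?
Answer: $\frac{12070555660351908}{1955} \approx 6.1742 \cdot 10^{12}$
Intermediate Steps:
$H{\left(c,W \right)} = -157$ ($H{\left(c,W \right)} = 8 - 165 = -157$)
$g = \frac{1}{13685}$ ($g = \frac{1}{\left(-161\right) \left(-85\right)} = \frac{1}{13685} \approx 7.3073 \cdot 10^{-5}$)
$\left(g + 13300\right) \left(\left(-24735 - 15254\right) \left(3850 - 15459\right) + \left(H{\left(-122,-91 \right)} - 6788\right)\right) = \left(\frac{1}{13685} + 13300\right) \left(\left(-24735 - 15254\right) \left(3850 - 15459\right) - 6945\right) = \frac{182010501 \left(\left(-39989\right) \left(-11609\right) - 6945\right)}{13685} = \frac{182010501 \left(464232301 - 6945\right)}{13685} = \frac{182010501}{13685} \cdot 464225356 = \frac{12070555660351908}{1955}$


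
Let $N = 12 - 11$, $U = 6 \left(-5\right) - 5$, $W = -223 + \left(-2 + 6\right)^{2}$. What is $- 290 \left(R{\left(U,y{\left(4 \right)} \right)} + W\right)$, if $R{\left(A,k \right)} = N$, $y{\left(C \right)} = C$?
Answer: $59740$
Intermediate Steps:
$W = -207$ ($W = -223 + 4^{2} = -223 + 16 = -207$)
$U = -35$ ($U = -30 - 5 = -35$)
$N = 1$
$R{\left(A,k \right)} = 1$
$- 290 \left(R{\left(U,y{\left(4 \right)} \right)} + W\right) = - 290 \left(1 - 207\right) = \left(-290\right) \left(-206\right) = 59740$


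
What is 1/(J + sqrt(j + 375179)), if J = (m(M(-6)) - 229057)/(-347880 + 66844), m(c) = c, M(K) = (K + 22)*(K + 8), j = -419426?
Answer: 64364269900/3494735082098737 - 552868633072*I*sqrt(903)/3494735082098737 ≈ 1.8417e-5 - 0.0047539*I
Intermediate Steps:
M(K) = (8 + K)*(22 + K) (M(K) = (22 + K)*(8 + K) = (8 + K)*(22 + K))
J = 229025/281036 (J = ((176 + (-6)**2 + 30*(-6)) - 229057)/(-347880 + 66844) = ((176 + 36 - 180) - 229057)/(-281036) = (32 - 229057)*(-1/281036) = -229025*(-1/281036) = 229025/281036 ≈ 0.81493)
1/(J + sqrt(j + 375179)) = 1/(229025/281036 + sqrt(-419426 + 375179)) = 1/(229025/281036 + sqrt(-44247)) = 1/(229025/281036 + 7*I*sqrt(903))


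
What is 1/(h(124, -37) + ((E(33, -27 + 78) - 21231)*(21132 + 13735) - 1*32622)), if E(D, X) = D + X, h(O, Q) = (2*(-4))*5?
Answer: -1/737365111 ≈ -1.3562e-9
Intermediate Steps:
h(O, Q) = -40 (h(O, Q) = -8*5 = -40)
1/(h(124, -37) + ((E(33, -27 + 78) - 21231)*(21132 + 13735) - 1*32622)) = 1/(-40 + (((33 + (-27 + 78)) - 21231)*(21132 + 13735) - 1*32622)) = 1/(-40 + (((33 + 51) - 21231)*34867 - 32622)) = 1/(-40 + ((84 - 21231)*34867 - 32622)) = 1/(-40 + (-21147*34867 - 32622)) = 1/(-40 + (-737332449 - 32622)) = 1/(-40 - 737365071) = 1/(-737365111) = -1/737365111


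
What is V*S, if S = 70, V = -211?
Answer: -14770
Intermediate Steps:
V*S = -211*70 = -14770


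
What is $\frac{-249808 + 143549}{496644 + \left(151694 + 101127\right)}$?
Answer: $- \frac{106259}{749465} \approx -0.14178$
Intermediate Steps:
$\frac{-249808 + 143549}{496644 + \left(151694 + 101127\right)} = - \frac{106259}{496644 + 252821} = - \frac{106259}{749465}$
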